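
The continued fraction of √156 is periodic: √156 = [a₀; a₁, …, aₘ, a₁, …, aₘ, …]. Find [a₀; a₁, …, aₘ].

a₀ = ⌊√156⌋ = 12.
With m₀=0, d₀=1 and mₖ₊₁ = dₖaₖ − mₖ, dₖ₊₁ = (n − mₖ₊₁²)/dₖ, aₖ₊₁ = ⌊(a₀+mₖ₊₁)/dₖ₊₁⌋:
  k=1: m=12, d=12, a=2
  k=2: m=12, d=1, a=24
d=1 and a=2a₀=24 at k=2, so the next step gives (m, d) = (12, 12) again — its k=1 value — and the period has length 2.

[12; 2, 24]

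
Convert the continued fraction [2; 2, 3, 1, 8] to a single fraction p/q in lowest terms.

Using pₖ = aₖpₖ₋₁ + pₖ₋₂ and qₖ = aₖqₖ₋₁ + qₖ₋₂:
  k=0: a=2, p=2, q=1
  k=1: a=2, p=5, q=2
  k=2: a=3, p=17, q=7
  k=3: a=1, p=22, q=9
  k=4: a=8, p=193, q=79

193/79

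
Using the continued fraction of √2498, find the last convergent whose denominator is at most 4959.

√2498 = [49; 1, 48, 1, 98, …] (period length 4).
Convergents:
  p_0/q_0 = 49/1
  p_1/q_1 = 50/1
  p_2/q_2 = 2449/49
  p_3/q_3 = 2499/50
  p_4/q_4 = 247351/4949
  p_5/q_5 = 249850/4999
q_4 = 4949 ≤ 4959 < 4999 = q_5, so the answer is 247351/4949.

247351/4949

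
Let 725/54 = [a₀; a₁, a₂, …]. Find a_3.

725 = 13·54 + 23   →  a_0 = 13
54 = 2·23 + 8   →  a_1 = 2
23 = 2·8 + 7   →  a_2 = 2
8 = 1·7 + 1   →  a_3 = 1

1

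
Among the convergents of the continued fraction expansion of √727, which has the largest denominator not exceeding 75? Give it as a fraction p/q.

√727 = [26; 1, 25, 1, 52, …] (period length 4).
Convergents:
  p_0/q_0 = 26/1
  p_1/q_1 = 27/1
  p_2/q_2 = 701/26
  p_3/q_3 = 728/27
  p_4/q_4 = 38557/1430
q_3 = 27 ≤ 75 < 1430 = q_4, so the answer is 728/27.

728/27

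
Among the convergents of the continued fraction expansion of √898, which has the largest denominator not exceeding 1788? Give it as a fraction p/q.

√898 = [29; 1, 28, 1, 58, …] (period length 4).
Convergents:
  p_0/q_0 = 29/1
  p_1/q_1 = 30/1
  p_2/q_2 = 869/29
  p_3/q_3 = 899/30
  p_4/q_4 = 53011/1769
  p_5/q_5 = 53910/1799
q_4 = 1769 ≤ 1788 < 1799 = q_5, so the answer is 53011/1769.

53011/1769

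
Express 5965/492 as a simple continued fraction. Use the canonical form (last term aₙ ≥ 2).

[12; 8, 15, 4]

5965 = 12×492 + 61
492 = 8×61 + 4
61 = 15×4 + 1
4 = 4×1 + 0  (stop)
So 5965/492 = [12; 8, 15, 4].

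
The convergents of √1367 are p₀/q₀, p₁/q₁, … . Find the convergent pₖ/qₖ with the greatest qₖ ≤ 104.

√1367 = [36; 1, 35, 1, 72, …] (period length 4).
Convergents:
  p_0/q_0 = 36/1
  p_1/q_1 = 37/1
  p_2/q_2 = 1331/36
  p_3/q_3 = 1368/37
  p_4/q_4 = 99827/2700
q_3 = 37 ≤ 104 < 2700 = q_4, so the answer is 1368/37.

1368/37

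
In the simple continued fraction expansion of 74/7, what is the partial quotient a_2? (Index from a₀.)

74 = 10·7 + 4   →  a_0 = 10
7 = 1·4 + 3   →  a_1 = 1
4 = 1·3 + 1   →  a_2 = 1

1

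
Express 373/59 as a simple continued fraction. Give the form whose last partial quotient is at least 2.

373 = 6×59 + 19
59 = 3×19 + 2
19 = 9×2 + 1
2 = 2×1 + 0  (stop)
So 373/59 = [6; 3, 9, 2].

[6; 3, 9, 2]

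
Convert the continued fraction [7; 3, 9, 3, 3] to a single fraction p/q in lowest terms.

2116/289

Using pₖ = aₖpₖ₋₁ + pₖ₋₂ and qₖ = aₖqₖ₋₁ + qₖ₋₂:
  k=0: a=7, p=7, q=1
  k=1: a=3, p=22, q=3
  k=2: a=9, p=205, q=28
  k=3: a=3, p=637, q=87
  k=4: a=3, p=2116, q=289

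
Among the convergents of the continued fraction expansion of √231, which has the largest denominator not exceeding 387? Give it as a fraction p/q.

√231 = [15; 5, 30, …] (period length 2).
Convergents:
  p_0/q_0 = 15/1
  p_1/q_1 = 76/5
  p_2/q_2 = 2295/151
  p_3/q_3 = 11551/760
q_2 = 151 ≤ 387 < 760 = q_3, so the answer is 2295/151.

2295/151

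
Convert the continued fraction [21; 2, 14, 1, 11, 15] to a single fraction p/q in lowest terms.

119901/5581

Using pₖ = aₖpₖ₋₁ + pₖ₋₂ and qₖ = aₖqₖ₋₁ + qₖ₋₂:
  k=0: a=21, p=21, q=1
  k=1: a=2, p=43, q=2
  k=2: a=14, p=623, q=29
  k=3: a=1, p=666, q=31
  k=4: a=11, p=7949, q=370
  k=5: a=15, p=119901, q=5581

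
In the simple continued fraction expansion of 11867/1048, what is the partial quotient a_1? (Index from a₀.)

3

11867 = 11·1048 + 339   →  a_0 = 11
1048 = 3·339 + 31   →  a_1 = 3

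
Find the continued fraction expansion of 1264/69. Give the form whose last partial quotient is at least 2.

1264 = 18·69 + 22
69 = 3·22 + 3
22 = 7·3 + 1
3 = 3·1 + 0  (stop)
So 1264/69 = [18; 3, 7, 3].

[18; 3, 7, 3]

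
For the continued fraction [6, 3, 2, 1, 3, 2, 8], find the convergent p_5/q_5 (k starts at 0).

529/84

Using pₖ = aₖpₖ₋₁ + pₖ₋₂, qₖ = aₖqₖ₋₁ + qₖ₋₂ (with p₋₁=1, p₋₂=0, q₋₁=0, q₋₂=1):
  k=0: a=6, p=6, q=1
  k=1: a=3, p=19, q=3
  k=2: a=2, p=44, q=7
  k=3: a=1, p=63, q=10
  k=4: a=3, p=233, q=37
  k=5: a=2, p=529, q=84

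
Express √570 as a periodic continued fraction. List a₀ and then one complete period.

a₀ = ⌊√570⌋ = 23.
With m₀=0, d₀=1 and mₖ₊₁ = dₖaₖ − mₖ, dₖ₊₁ = (n − mₖ₊₁²)/dₖ, aₖ₊₁ = ⌊(a₀+mₖ₊₁)/dₖ₊₁⌋:
  k=1: m=23, d=41, a=1
  k=2: m=18, d=6, a=6
  k=3: m=18, d=41, a=1
  k=4: m=23, d=1, a=46
d=1 and a=2a₀=46 at k=4, so the next step gives (m, d) = (23, 41) again — its k=1 value — and the period has length 4.

[23; 1, 6, 1, 46]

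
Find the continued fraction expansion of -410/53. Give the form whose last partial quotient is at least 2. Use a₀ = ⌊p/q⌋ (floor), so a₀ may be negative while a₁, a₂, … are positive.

-410 = -8×53 + 14
53 = 3×14 + 11
14 = 1×11 + 3
11 = 3×3 + 2
3 = 1×2 + 1
2 = 2×1 + 0  (stop)
So -410/53 = [-8; 3, 1, 3, 1, 2].

[-8; 3, 1, 3, 1, 2]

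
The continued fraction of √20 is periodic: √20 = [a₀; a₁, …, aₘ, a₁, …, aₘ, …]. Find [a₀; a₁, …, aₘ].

[4; 2, 8]

a₀ = ⌊√20⌋ = 4.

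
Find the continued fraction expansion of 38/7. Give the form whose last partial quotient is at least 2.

38 = 5×7 + 3
7 = 2×3 + 1
3 = 3×1 + 0  (stop)
So 38/7 = [5; 2, 3].

[5; 2, 3]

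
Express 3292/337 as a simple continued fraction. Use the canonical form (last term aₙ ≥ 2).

[9; 1, 3, 3, 8, 3]

3292 = 9*337 + 259
337 = 1*259 + 78
259 = 3*78 + 25
78 = 3*25 + 3
25 = 8*3 + 1
3 = 3*1 + 0  (stop)
So 3292/337 = [9; 1, 3, 3, 8, 3].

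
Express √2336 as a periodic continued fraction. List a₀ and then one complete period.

[48; 3, 96]

a₀ = ⌊√2336⌋ = 48.
With m₀=0, d₀=1 and mₖ₊₁ = dₖaₖ − mₖ, dₖ₊₁ = (n − mₖ₊₁²)/dₖ, aₖ₊₁ = ⌊(a₀+mₖ₊₁)/dₖ₊₁⌋:
  k=1: m=48, d=32, a=3
  k=2: m=48, d=1, a=96
d=1 and a=2a₀=96 at k=2, so the next step gives (m, d) = (48, 32) again — its k=1 value — and the period has length 2.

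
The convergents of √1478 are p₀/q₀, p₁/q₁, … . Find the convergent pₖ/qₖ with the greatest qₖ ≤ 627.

√1478 = [38; 2, 4, 38, 4, 2, 76, …] (period length 6).
Convergents:
  p_0/q_0 = 38/1
  p_1/q_1 = 77/2
  p_2/q_2 = 346/9
  p_3/q_3 = 13225/344
  p_4/q_4 = 53246/1385
q_3 = 344 ≤ 627 < 1385 = q_4, so the answer is 13225/344.

13225/344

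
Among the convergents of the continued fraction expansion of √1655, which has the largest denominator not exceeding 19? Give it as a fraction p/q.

√1655 = [40; 1, 2, 7, 16, 7, 2, 1, 80, …] (period length 8).
Convergents:
  p_0/q_0 = 40/1
  p_1/q_1 = 41/1
  p_2/q_2 = 122/3
  p_3/q_3 = 895/22
q_2 = 3 ≤ 19 < 22 = q_3, so the answer is 122/3.

122/3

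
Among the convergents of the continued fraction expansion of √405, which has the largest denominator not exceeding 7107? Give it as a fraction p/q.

51841/2576

√405 = [20; 8, 40, …] (period length 2).
Convergents:
  p_0/q_0 = 20/1
  p_1/q_1 = 161/8
  p_2/q_2 = 6460/321
  p_3/q_3 = 51841/2576
  p_4/q_4 = 2080100/103361
q_3 = 2576 ≤ 7107 < 103361 = q_4, so the answer is 51841/2576.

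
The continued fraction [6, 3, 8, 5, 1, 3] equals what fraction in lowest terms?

Using pₖ = aₖpₖ₋₁ + pₖ₋₂ and qₖ = aₖqₖ₋₁ + qₖ₋₂:
  k=0: a=6, p=6, q=1
  k=1: a=3, p=19, q=3
  k=2: a=8, p=158, q=25
  k=3: a=5, p=809, q=128
  k=4: a=1, p=967, q=153
  k=5: a=3, p=3710, q=587

3710/587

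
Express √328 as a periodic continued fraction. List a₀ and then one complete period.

a₀ = ⌊√328⌋ = 18.
With m₀=0, d₀=1 and mₖ₊₁ = dₖaₖ − mₖ, dₖ₊₁ = (n − mₖ₊₁²)/dₖ, aₖ₊₁ = ⌊(a₀+mₖ₊₁)/dₖ₊₁⌋:
  k=1: m=18, d=4, a=9
  k=2: m=18, d=1, a=36
d=1 and a=2a₀=36 at k=2, so the next step gives (m, d) = (18, 4) again — its k=1 value — and the period has length 2.

[18; 9, 36]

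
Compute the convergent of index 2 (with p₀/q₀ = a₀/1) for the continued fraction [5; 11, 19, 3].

1069/210

Using pₖ = aₖpₖ₋₁ + pₖ₋₂, qₖ = aₖqₖ₋₁ + qₖ₋₂ (with p₋₁=1, p₋₂=0, q₋₁=0, q₋₂=1):
  k=0: a=5, p=5, q=1
  k=1: a=11, p=56, q=11
  k=2: a=19, p=1069, q=210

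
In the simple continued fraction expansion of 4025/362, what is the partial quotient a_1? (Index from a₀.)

4025 = 11·362 + 43   →  a_0 = 11
362 = 8·43 + 18   →  a_1 = 8

8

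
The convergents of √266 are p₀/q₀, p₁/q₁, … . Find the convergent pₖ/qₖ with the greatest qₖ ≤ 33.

212/13

√266 = [16; 3, 4, 3, 32, …] (period length 4).
Convergents:
  p_0/q_0 = 16/1
  p_1/q_1 = 49/3
  p_2/q_2 = 212/13
  p_3/q_3 = 685/42
q_2 = 13 ≤ 33 < 42 = q_3, so the answer is 212/13.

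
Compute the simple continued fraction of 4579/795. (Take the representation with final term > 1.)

[5; 1, 3, 6, 6, 5]

4579 = 5×795 + 604
795 = 1×604 + 191
604 = 3×191 + 31
191 = 6×31 + 5
31 = 6×5 + 1
5 = 5×1 + 0  (stop)
So 4579/795 = [5; 1, 3, 6, 6, 5].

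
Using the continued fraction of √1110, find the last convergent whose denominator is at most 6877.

132567/3979

√1110 = [33; 3, 6, 3, 66, …] (period length 4).
Convergents:
  p_0/q_0 = 33/1
  p_1/q_1 = 100/3
  p_2/q_2 = 633/19
  p_3/q_3 = 1999/60
  p_4/q_4 = 132567/3979
  p_5/q_5 = 399700/11997
q_4 = 3979 ≤ 6877 < 11997 = q_5, so the answer is 132567/3979.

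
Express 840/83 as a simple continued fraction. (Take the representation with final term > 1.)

840 = 10×83 + 10
83 = 8×10 + 3
10 = 3×3 + 1
3 = 3×1 + 0  (stop)
So 840/83 = [10; 8, 3, 3].

[10; 8, 3, 3]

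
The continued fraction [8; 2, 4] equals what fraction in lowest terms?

76/9

Fold from the inside: start with 4/1.
  2 + 1/4 = 9/4
  8 + 4/9 = 76/9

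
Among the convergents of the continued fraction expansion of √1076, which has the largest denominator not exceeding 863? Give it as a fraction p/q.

√1076 = [32; 1, 4, 16, 4, 1, 64, …] (period length 6).
Convergents:
  p_0/q_0 = 32/1
  p_1/q_1 = 33/1
  p_2/q_2 = 164/5
  p_3/q_3 = 2657/81
  p_4/q_4 = 10792/329
  p_5/q_5 = 13449/410
  p_6/q_6 = 871528/26569
q_5 = 410 ≤ 863 < 26569 = q_6, so the answer is 13449/410.

13449/410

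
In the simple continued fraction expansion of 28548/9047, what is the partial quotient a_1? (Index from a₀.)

28548 = 3·9047 + 1407   →  a_0 = 3
9047 = 6·1407 + 605   →  a_1 = 6

6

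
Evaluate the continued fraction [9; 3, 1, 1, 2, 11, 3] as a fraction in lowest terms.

5873/633

Fold from the inside: start with 3/1.
  11 + 1/3 = 34/3
  2 + 3/34 = 71/34
  1 + 34/71 = 105/71
  1 + 71/105 = 176/105
  3 + 105/176 = 633/176
  9 + 176/633 = 5873/633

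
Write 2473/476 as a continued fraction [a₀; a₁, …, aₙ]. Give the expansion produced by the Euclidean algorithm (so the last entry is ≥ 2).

[5; 5, 8, 2, 5]

2473 = 5·476 + 93
476 = 5·93 + 11
93 = 8·11 + 5
11 = 2·5 + 1
5 = 5·1 + 0  (stop)
So 2473/476 = [5; 5, 8, 2, 5].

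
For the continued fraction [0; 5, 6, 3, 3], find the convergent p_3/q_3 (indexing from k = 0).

Using pₖ = aₖpₖ₋₁ + pₖ₋₂, qₖ = aₖqₖ₋₁ + qₖ₋₂ (with p₋₁=1, p₋₂=0, q₋₁=0, q₋₂=1):
  k=0: a=0, p=0, q=1
  k=1: a=5, p=1, q=5
  k=2: a=6, p=6, q=31
  k=3: a=3, p=19, q=98

19/98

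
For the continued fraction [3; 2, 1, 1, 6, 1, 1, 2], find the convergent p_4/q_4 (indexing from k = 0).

112/33

Using pₖ = aₖpₖ₋₁ + pₖ₋₂, qₖ = aₖqₖ₋₁ + qₖ₋₂ (with p₋₁=1, p₋₂=0, q₋₁=0, q₋₂=1):
  k=0: a=3, p=3, q=1
  k=1: a=2, p=7, q=2
  k=2: a=1, p=10, q=3
  k=3: a=1, p=17, q=5
  k=4: a=6, p=112, q=33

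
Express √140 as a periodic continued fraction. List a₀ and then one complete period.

a₀ = ⌊√140⌋ = 11.
With m₀=0, d₀=1 and mₖ₊₁ = dₖaₖ − mₖ, dₖ₊₁ = (n − mₖ₊₁²)/dₖ, aₖ₊₁ = ⌊(a₀+mₖ₊₁)/dₖ₊₁⌋:
  k=1: m=11, d=19, a=1
  k=2: m=8, d=4, a=4
  k=3: m=8, d=19, a=1
  k=4: m=11, d=1, a=22
d=1 and a=2a₀=22 at k=4, so the next step gives (m, d) = (11, 19) again — its k=1 value — and the period has length 4.

[11; 1, 4, 1, 22]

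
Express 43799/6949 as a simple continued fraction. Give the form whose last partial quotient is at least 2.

[6; 3, 3, 3, 8, 8, 3]

43799 = 6·6949 + 2105
6949 = 3·2105 + 634
2105 = 3·634 + 203
634 = 3·203 + 25
203 = 8·25 + 3
25 = 8·3 + 1
3 = 3·1 + 0  (stop)
So 43799/6949 = [6; 3, 3, 3, 8, 8, 3].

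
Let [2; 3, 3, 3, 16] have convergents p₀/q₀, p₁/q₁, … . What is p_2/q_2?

Using pₖ = aₖpₖ₋₁ + pₖ₋₂, qₖ = aₖqₖ₋₁ + qₖ₋₂ (with p₋₁=1, p₋₂=0, q₋₁=0, q₋₂=1):
  k=0: a=2, p=2, q=1
  k=1: a=3, p=7, q=3
  k=2: a=3, p=23, q=10

23/10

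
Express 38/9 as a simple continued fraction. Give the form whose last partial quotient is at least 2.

[4; 4, 2]

38 = 4*9 + 2
9 = 4*2 + 1
2 = 2*1 + 0  (stop)
So 38/9 = [4; 4, 2].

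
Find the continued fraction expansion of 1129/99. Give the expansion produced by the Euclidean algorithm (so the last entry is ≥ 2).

[11; 2, 2, 9, 2]

1129 = 11·99 + 40
99 = 2·40 + 19
40 = 2·19 + 2
19 = 9·2 + 1
2 = 2·1 + 0  (stop)
So 1129/99 = [11; 2, 2, 9, 2].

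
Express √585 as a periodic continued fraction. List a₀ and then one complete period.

a₀ = ⌊√585⌋ = 24.
With m₀=0, d₀=1 and mₖ₊₁ = dₖaₖ − mₖ, dₖ₊₁ = (n − mₖ₊₁²)/dₖ, aₖ₊₁ = ⌊(a₀+mₖ₊₁)/dₖ₊₁⌋:
  k=1: m=24, d=9, a=5
  k=2: m=21, d=16, a=2
  k=3: m=11, d=29, a=1
  k=4: m=18, d=9, a=4
  k=5: m=18, d=29, a=1
  k=6: m=11, d=16, a=2
  k=7: m=21, d=9, a=5
  k=8: m=24, d=1, a=48
d=1 and a=2a₀=48 at k=8, so the next step gives (m, d) = (24, 9) again — its k=1 value — and the period has length 8.

[24; 5, 2, 1, 4, 1, 2, 5, 48]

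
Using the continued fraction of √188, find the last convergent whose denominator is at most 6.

√188 = [13; 1, 2, 2, 6, 2, 2, 1, 26, …] (period length 8).
Convergents:
  p_0/q_0 = 13/1
  p_1/q_1 = 14/1
  p_2/q_2 = 41/3
  p_3/q_3 = 96/7
q_2 = 3 ≤ 6 < 7 = q_3, so the answer is 41/3.

41/3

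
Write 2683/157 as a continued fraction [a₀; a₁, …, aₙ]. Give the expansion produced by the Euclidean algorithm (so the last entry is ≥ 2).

[17; 11, 4, 1, 2]

2683 = 17*157 + 14
157 = 11*14 + 3
14 = 4*3 + 2
3 = 1*2 + 1
2 = 2*1 + 0  (stop)
So 2683/157 = [17; 11, 4, 1, 2].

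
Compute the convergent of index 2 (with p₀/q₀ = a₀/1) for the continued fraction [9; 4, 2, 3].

83/9

Using pₖ = aₖpₖ₋₁ + pₖ₋₂, qₖ = aₖqₖ₋₁ + qₖ₋₂ (with p₋₁=1, p₋₂=0, q₋₁=0, q₋₂=1):
  k=0: a=9, p=9, q=1
  k=1: a=4, p=37, q=4
  k=2: a=2, p=83, q=9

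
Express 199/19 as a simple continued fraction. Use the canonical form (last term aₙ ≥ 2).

[10; 2, 9]

199 = 10*19 + 9
19 = 2*9 + 1
9 = 9*1 + 0  (stop)
So 199/19 = [10; 2, 9].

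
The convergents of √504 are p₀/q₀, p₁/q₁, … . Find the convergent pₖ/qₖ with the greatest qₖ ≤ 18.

√504 = [22; 2, 4, 2, 44, …] (period length 4).
Convergents:
  p_0/q_0 = 22/1
  p_1/q_1 = 45/2
  p_2/q_2 = 202/9
  p_3/q_3 = 449/20
q_2 = 9 ≤ 18 < 20 = q_3, so the answer is 202/9.

202/9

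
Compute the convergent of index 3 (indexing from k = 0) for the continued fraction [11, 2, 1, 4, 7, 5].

Using pₖ = aₖpₖ₋₁ + pₖ₋₂, qₖ = aₖqₖ₋₁ + qₖ₋₂ (with p₋₁=1, p₋₂=0, q₋₁=0, q₋₂=1):
  k=0: a=11, p=11, q=1
  k=1: a=2, p=23, q=2
  k=2: a=1, p=34, q=3
  k=3: a=4, p=159, q=14

159/14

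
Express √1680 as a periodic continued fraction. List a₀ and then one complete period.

a₀ = ⌊√1680⌋ = 40.

[40; 1, 80]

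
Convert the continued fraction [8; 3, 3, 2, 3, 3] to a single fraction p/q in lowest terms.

Using pₖ = aₖpₖ₋₁ + pₖ₋₂ and qₖ = aₖqₖ₋₁ + qₖ₋₂:
  k=0: a=8, p=8, q=1
  k=1: a=3, p=25, q=3
  k=2: a=3, p=83, q=10
  k=3: a=2, p=191, q=23
  k=4: a=3, p=656, q=79
  k=5: a=3, p=2159, q=260

2159/260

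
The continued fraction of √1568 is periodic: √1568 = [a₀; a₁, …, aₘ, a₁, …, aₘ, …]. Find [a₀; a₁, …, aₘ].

a₀ = ⌊√1568⌋ = 39.

[39; 1, 1, 2, 19, 2, 1, 1, 78]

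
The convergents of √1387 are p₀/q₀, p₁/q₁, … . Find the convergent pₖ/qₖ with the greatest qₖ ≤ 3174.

√1387 = [37; 4, 8, 37, 8, 4, 74, …] (period length 6).
Convergents:
  p_0/q_0 = 37/1
  p_1/q_1 = 149/4
  p_2/q_2 = 1229/33
  p_3/q_3 = 45622/1225
  p_4/q_4 = 366205/9833
q_3 = 1225 ≤ 3174 < 9833 = q_4, so the answer is 45622/1225.

45622/1225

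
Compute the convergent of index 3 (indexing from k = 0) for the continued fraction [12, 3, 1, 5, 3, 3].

282/23

Using pₖ = aₖpₖ₋₁ + pₖ₋₂, qₖ = aₖqₖ₋₁ + qₖ₋₂ (with p₋₁=1, p₋₂=0, q₋₁=0, q₋₂=1):
  k=0: a=12, p=12, q=1
  k=1: a=3, p=37, q=3
  k=2: a=1, p=49, q=4
  k=3: a=5, p=282, q=23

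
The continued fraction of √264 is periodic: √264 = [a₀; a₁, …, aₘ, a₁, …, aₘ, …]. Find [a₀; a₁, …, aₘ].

a₀ = ⌊√264⌋ = 16.

[16; 4, 32]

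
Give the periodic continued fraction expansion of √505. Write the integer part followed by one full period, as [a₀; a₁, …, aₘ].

a₀ = ⌊√505⌋ = 22.
With m₀=0, d₀=1 and mₖ₊₁ = dₖaₖ − mₖ, dₖ₊₁ = (n − mₖ₊₁²)/dₖ, aₖ₊₁ = ⌊(a₀+mₖ₊₁)/dₖ₊₁⌋:
  k=1: m=22, d=21, a=2
  k=2: m=20, d=5, a=8
  k=3: m=20, d=21, a=2
  k=4: m=22, d=1, a=44
d=1 and a=2a₀=44 at k=4, so the next step gives (m, d) = (22, 21) again — its k=1 value — and the period has length 4.

[22; 2, 8, 2, 44]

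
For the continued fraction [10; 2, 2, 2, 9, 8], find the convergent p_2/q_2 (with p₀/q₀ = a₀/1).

Using pₖ = aₖpₖ₋₁ + pₖ₋₂, qₖ = aₖqₖ₋₁ + qₖ₋₂ (with p₋₁=1, p₋₂=0, q₋₁=0, q₋₂=1):
  k=0: a=10, p=10, q=1
  k=1: a=2, p=21, q=2
  k=2: a=2, p=52, q=5

52/5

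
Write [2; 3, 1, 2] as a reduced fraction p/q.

Fold from the inside: start with 2/1.
  1 + 1/2 = 3/2
  3 + 2/3 = 11/3
  2 + 3/11 = 25/11

25/11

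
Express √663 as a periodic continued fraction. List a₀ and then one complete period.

[25; 1, 2, 1, 50]

a₀ = ⌊√663⌋ = 25.
With m₀=0, d₀=1 and mₖ₊₁ = dₖaₖ − mₖ, dₖ₊₁ = (n − mₖ₊₁²)/dₖ, aₖ₊₁ = ⌊(a₀+mₖ₊₁)/dₖ₊₁⌋:
  k=1: m=25, d=38, a=1
  k=2: m=13, d=13, a=2
  k=3: m=13, d=38, a=1
  k=4: m=25, d=1, a=50
d=1 and a=2a₀=50 at k=4, so the next step gives (m, d) = (25, 38) again — its k=1 value — and the period has length 4.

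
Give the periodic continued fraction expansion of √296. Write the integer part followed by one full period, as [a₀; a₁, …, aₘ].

a₀ = ⌊√296⌋ = 17.

[17; 4, 1, 7, 1, 4, 34]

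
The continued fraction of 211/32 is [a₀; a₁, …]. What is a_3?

211 = 6·32 + 19   →  a_0 = 6
32 = 1·19 + 13   →  a_1 = 1
19 = 1·13 + 6   →  a_2 = 1
13 = 2·6 + 1   →  a_3 = 2

2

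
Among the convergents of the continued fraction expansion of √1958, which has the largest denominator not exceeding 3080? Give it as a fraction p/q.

62657/1416

√1958 = [44; 4, 88, …] (period length 2).
Convergents:
  p_0/q_0 = 44/1
  p_1/q_1 = 177/4
  p_2/q_2 = 15620/353
  p_3/q_3 = 62657/1416
  p_4/q_4 = 5529436/124961
q_3 = 1416 ≤ 3080 < 124961 = q_4, so the answer is 62657/1416.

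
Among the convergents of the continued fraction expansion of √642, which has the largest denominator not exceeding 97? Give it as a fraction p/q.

1951/77

√642 = [25; 2, 1, 24, 1, 2, 50, …] (period length 6).
Convergents:
  p_0/q_0 = 25/1
  p_1/q_1 = 51/2
  p_2/q_2 = 76/3
  p_3/q_3 = 1875/74
  p_4/q_4 = 1951/77
  p_5/q_5 = 5777/228
q_4 = 77 ≤ 97 < 228 = q_5, so the answer is 1951/77.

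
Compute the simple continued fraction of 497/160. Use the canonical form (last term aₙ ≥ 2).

[3; 9, 2, 2, 3]

497 = 3*160 + 17
160 = 9*17 + 7
17 = 2*7 + 3
7 = 2*3 + 1
3 = 3*1 + 0  (stop)
So 497/160 = [3; 9, 2, 2, 3].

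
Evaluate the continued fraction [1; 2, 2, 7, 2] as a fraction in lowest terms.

111/79

Using pₖ = aₖpₖ₋₁ + pₖ₋₂ and qₖ = aₖqₖ₋₁ + qₖ₋₂:
  k=0: a=1, p=1, q=1
  k=1: a=2, p=3, q=2
  k=2: a=2, p=7, q=5
  k=3: a=7, p=52, q=37
  k=4: a=2, p=111, q=79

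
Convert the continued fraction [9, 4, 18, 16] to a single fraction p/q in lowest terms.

10837/1172

Fold from the inside: start with 16/1.
  18 + 1/16 = 289/16
  4 + 16/289 = 1172/289
  9 + 289/1172 = 10837/1172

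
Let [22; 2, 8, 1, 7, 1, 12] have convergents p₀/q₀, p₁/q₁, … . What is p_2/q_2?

382/17

Using pₖ = aₖpₖ₋₁ + pₖ₋₂, qₖ = aₖqₖ₋₁ + qₖ₋₂ (with p₋₁=1, p₋₂=0, q₋₁=0, q₋₂=1):
  k=0: a=22, p=22, q=1
  k=1: a=2, p=45, q=2
  k=2: a=8, p=382, q=17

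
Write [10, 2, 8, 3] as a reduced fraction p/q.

Using pₖ = aₖpₖ₋₁ + pₖ₋₂ and qₖ = aₖqₖ₋₁ + qₖ₋₂:
  k=0: a=10, p=10, q=1
  k=1: a=2, p=21, q=2
  k=2: a=8, p=178, q=17
  k=3: a=3, p=555, q=53

555/53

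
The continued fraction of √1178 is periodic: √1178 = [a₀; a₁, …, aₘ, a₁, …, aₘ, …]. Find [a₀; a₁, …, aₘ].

[34; 3, 9, 2, 9, 3, 68]

a₀ = ⌊√1178⌋ = 34.
With m₀=0, d₀=1 and mₖ₊₁ = dₖaₖ − mₖ, dₖ₊₁ = (n − mₖ₊₁²)/dₖ, aₖ₊₁ = ⌊(a₀+mₖ₊₁)/dₖ₊₁⌋:
  k=1: m=34, d=22, a=3
  k=2: m=32, d=7, a=9
  k=3: m=31, d=31, a=2
  k=4: m=31, d=7, a=9
  k=5: m=32, d=22, a=3
  k=6: m=34, d=1, a=68
d=1 and a=2a₀=68 at k=6, so the next step gives (m, d) = (34, 22) again — its k=1 value — and the period has length 6.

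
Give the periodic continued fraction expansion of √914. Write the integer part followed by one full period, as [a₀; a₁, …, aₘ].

[30; 4, 3, 3, 4, 60]

a₀ = ⌊√914⌋ = 30.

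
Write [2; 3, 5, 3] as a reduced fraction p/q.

Using pₖ = aₖpₖ₋₁ + pₖ₋₂ and qₖ = aₖqₖ₋₁ + qₖ₋₂:
  k=0: a=2, p=2, q=1
  k=1: a=3, p=7, q=3
  k=2: a=5, p=37, q=16
  k=3: a=3, p=118, q=51

118/51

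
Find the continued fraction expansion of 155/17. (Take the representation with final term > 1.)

155 = 9×17 + 2
17 = 8×2 + 1
2 = 2×1 + 0  (stop)
So 155/17 = [9; 8, 2].

[9; 8, 2]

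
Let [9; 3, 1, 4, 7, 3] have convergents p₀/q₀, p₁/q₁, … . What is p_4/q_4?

Using pₖ = aₖpₖ₋₁ + pₖ₋₂, qₖ = aₖqₖ₋₁ + qₖ₋₂ (with p₋₁=1, p₋₂=0, q₋₁=0, q₋₂=1):
  k=0: a=9, p=9, q=1
  k=1: a=3, p=28, q=3
  k=2: a=1, p=37, q=4
  k=3: a=4, p=176, q=19
  k=4: a=7, p=1269, q=137

1269/137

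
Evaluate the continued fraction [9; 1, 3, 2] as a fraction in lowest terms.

88/9

Fold from the inside: start with 2/1.
  3 + 1/2 = 7/2
  1 + 2/7 = 9/7
  9 + 7/9 = 88/9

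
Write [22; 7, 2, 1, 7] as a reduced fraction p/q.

3741/169

Using pₖ = aₖpₖ₋₁ + pₖ₋₂ and qₖ = aₖqₖ₋₁ + qₖ₋₂:
  k=0: a=22, p=22, q=1
  k=1: a=7, p=155, q=7
  k=2: a=2, p=332, q=15
  k=3: a=1, p=487, q=22
  k=4: a=7, p=3741, q=169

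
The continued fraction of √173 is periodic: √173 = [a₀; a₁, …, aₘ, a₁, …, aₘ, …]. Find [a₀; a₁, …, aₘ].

a₀ = ⌊√173⌋ = 13.
With m₀=0, d₀=1 and mₖ₊₁ = dₖaₖ − mₖ, dₖ₊₁ = (n − mₖ₊₁²)/dₖ, aₖ₊₁ = ⌊(a₀+mₖ₊₁)/dₖ₊₁⌋:
  k=1: m=13, d=4, a=6
  k=2: m=11, d=13, a=1
  k=3: m=2, d=13, a=1
  k=4: m=11, d=4, a=6
  k=5: m=13, d=1, a=26
d=1 and a=2a₀=26 at k=5, so the next step gives (m, d) = (13, 4) again — its k=1 value — and the period has length 5.

[13; 6, 1, 1, 6, 26]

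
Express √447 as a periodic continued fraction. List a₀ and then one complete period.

a₀ = ⌊√447⌋ = 21.
With m₀=0, d₀=1 and mₖ₊₁ = dₖaₖ − mₖ, dₖ₊₁ = (n − mₖ₊₁²)/dₖ, aₖ₊₁ = ⌊(a₀+mₖ₊₁)/dₖ₊₁⌋:
  k=1: m=21, d=6, a=7
  k=2: m=21, d=1, a=42
d=1 and a=2a₀=42 at k=2, so the next step gives (m, d) = (21, 6) again — its k=1 value — and the period has length 2.

[21; 7, 42]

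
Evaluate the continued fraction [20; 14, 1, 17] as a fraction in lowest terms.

Using pₖ = aₖpₖ₋₁ + pₖ₋₂ and qₖ = aₖqₖ₋₁ + qₖ₋₂:
  k=0: a=20, p=20, q=1
  k=1: a=14, p=281, q=14
  k=2: a=1, p=301, q=15
  k=3: a=17, p=5398, q=269

5398/269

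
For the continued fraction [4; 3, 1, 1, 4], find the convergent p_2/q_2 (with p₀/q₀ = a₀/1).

Using pₖ = aₖpₖ₋₁ + pₖ₋₂, qₖ = aₖqₖ₋₁ + qₖ₋₂ (with p₋₁=1, p₋₂=0, q₋₁=0, q₋₂=1):
  k=0: a=4, p=4, q=1
  k=1: a=3, p=13, q=3
  k=2: a=1, p=17, q=4

17/4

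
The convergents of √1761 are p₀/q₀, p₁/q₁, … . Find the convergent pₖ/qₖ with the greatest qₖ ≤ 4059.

98658/2351

√1761 = [41; 1, 26, 1, 82, …] (period length 4).
Convergents:
  p_0/q_0 = 41/1
  p_1/q_1 = 42/1
  p_2/q_2 = 1133/27
  p_3/q_3 = 1175/28
  p_4/q_4 = 97483/2323
  p_5/q_5 = 98658/2351
  p_6/q_6 = 2662591/63449
q_5 = 2351 ≤ 4059 < 63449 = q_6, so the answer is 98658/2351.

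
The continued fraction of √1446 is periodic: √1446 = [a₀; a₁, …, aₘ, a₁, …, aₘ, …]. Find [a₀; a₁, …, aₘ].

[38; 38, 76]

a₀ = ⌊√1446⌋ = 38.
With m₀=0, d₀=1 and mₖ₊₁ = dₖaₖ − mₖ, dₖ₊₁ = (n − mₖ₊₁²)/dₖ, aₖ₊₁ = ⌊(a₀+mₖ₊₁)/dₖ₊₁⌋:
  k=1: m=38, d=2, a=38
  k=2: m=38, d=1, a=76
d=1 and a=2a₀=76 at k=2, so the next step gives (m, d) = (38, 2) again — its k=1 value — and the period has length 2.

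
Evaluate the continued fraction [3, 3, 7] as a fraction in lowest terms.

73/22

Using pₖ = aₖpₖ₋₁ + pₖ₋₂ and qₖ = aₖqₖ₋₁ + qₖ₋₂:
  k=0: a=3, p=3, q=1
  k=1: a=3, p=10, q=3
  k=2: a=7, p=73, q=22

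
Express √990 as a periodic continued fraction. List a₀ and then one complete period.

[31; 2, 6, 2, 62]

a₀ = ⌊√990⌋ = 31.
With m₀=0, d₀=1 and mₖ₊₁ = dₖaₖ − mₖ, dₖ₊₁ = (n − mₖ₊₁²)/dₖ, aₖ₊₁ = ⌊(a₀+mₖ₊₁)/dₖ₊₁⌋:
  k=1: m=31, d=29, a=2
  k=2: m=27, d=9, a=6
  k=3: m=27, d=29, a=2
  k=4: m=31, d=1, a=62
d=1 and a=2a₀=62 at k=4, so the next step gives (m, d) = (31, 29) again — its k=1 value — and the period has length 4.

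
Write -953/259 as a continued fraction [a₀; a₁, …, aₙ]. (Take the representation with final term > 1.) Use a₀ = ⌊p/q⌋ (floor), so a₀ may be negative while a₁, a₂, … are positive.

-953 = -4×259 + 83
259 = 3×83 + 10
83 = 8×10 + 3
10 = 3×3 + 1
3 = 3×1 + 0  (stop)
So -953/259 = [-4; 3, 8, 3, 3].

[-4; 3, 8, 3, 3]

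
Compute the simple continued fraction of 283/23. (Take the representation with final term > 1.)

[12; 3, 3, 2]

283 = 12×23 + 7
23 = 3×7 + 2
7 = 3×2 + 1
2 = 2×1 + 0  (stop)
So 283/23 = [12; 3, 3, 2].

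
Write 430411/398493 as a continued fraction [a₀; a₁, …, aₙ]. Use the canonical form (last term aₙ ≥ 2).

430411 = 1*398493 + 31918
398493 = 12*31918 + 15477
31918 = 2*15477 + 964
15477 = 16*964 + 53
964 = 18*53 + 10
53 = 5*10 + 3
10 = 3*3 + 1
3 = 3*1 + 0  (stop)
So 430411/398493 = [1; 12, 2, 16, 18, 5, 3, 3].

[1; 12, 2, 16, 18, 5, 3, 3]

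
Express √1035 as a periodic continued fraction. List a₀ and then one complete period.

a₀ = ⌊√1035⌋ = 32.

[32; 5, 1, 5, 64]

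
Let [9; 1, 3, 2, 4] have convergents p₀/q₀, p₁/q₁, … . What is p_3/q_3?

88/9

Using pₖ = aₖpₖ₋₁ + pₖ₋₂, qₖ = aₖqₖ₋₁ + qₖ₋₂ (with p₋₁=1, p₋₂=0, q₋₁=0, q₋₂=1):
  k=0: a=9, p=9, q=1
  k=1: a=1, p=10, q=1
  k=2: a=3, p=39, q=4
  k=3: a=2, p=88, q=9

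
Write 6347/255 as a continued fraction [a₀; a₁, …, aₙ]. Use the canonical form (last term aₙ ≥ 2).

6347 = 24·255 + 227
255 = 1·227 + 28
227 = 8·28 + 3
28 = 9·3 + 1
3 = 3·1 + 0  (stop)
So 6347/255 = [24; 1, 8, 9, 3].

[24; 1, 8, 9, 3]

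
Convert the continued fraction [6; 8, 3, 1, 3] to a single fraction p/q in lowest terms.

759/124

Fold from the inside: start with 3/1.
  1 + 1/3 = 4/3
  3 + 3/4 = 15/4
  8 + 4/15 = 124/15
  6 + 15/124 = 759/124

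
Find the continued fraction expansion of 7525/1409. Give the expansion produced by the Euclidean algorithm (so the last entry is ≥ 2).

[5; 2, 1, 14, 2, 15]

7525 = 5×1409 + 480
1409 = 2×480 + 449
480 = 1×449 + 31
449 = 14×31 + 15
31 = 2×15 + 1
15 = 15×1 + 0  (stop)
So 7525/1409 = [5; 2, 1, 14, 2, 15].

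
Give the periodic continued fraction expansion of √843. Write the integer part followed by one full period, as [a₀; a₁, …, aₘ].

a₀ = ⌊√843⌋ = 29.

[29; 29, 58]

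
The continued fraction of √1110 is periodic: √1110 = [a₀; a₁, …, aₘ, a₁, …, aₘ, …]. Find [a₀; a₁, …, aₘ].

[33; 3, 6, 3, 66]

a₀ = ⌊√1110⌋ = 33.
With m₀=0, d₀=1 and mₖ₊₁ = dₖaₖ − mₖ, dₖ₊₁ = (n − mₖ₊₁²)/dₖ, aₖ₊₁ = ⌊(a₀+mₖ₊₁)/dₖ₊₁⌋:
  k=1: m=33, d=21, a=3
  k=2: m=30, d=10, a=6
  k=3: m=30, d=21, a=3
  k=4: m=33, d=1, a=66
d=1 and a=2a₀=66 at k=4, so the next step gives (m, d) = (33, 21) again — its k=1 value — and the period has length 4.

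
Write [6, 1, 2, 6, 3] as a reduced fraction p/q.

Using pₖ = aₖpₖ₋₁ + pₖ₋₂ and qₖ = aₖqₖ₋₁ + qₖ₋₂:
  k=0: a=6, p=6, q=1
  k=1: a=1, p=7, q=1
  k=2: a=2, p=20, q=3
  k=3: a=6, p=127, q=19
  k=4: a=3, p=401, q=60

401/60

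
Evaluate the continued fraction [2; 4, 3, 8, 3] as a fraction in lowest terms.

752/337

Using pₖ = aₖpₖ₋₁ + pₖ₋₂ and qₖ = aₖqₖ₋₁ + qₖ₋₂:
  k=0: a=2, p=2, q=1
  k=1: a=4, p=9, q=4
  k=2: a=3, p=29, q=13
  k=3: a=8, p=241, q=108
  k=4: a=3, p=752, q=337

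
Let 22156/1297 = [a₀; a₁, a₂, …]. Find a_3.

22156 = 17·1297 + 107   →  a_0 = 17
1297 = 12·107 + 13   →  a_1 = 12
107 = 8·13 + 3   →  a_2 = 8
13 = 4·3 + 1   →  a_3 = 4

4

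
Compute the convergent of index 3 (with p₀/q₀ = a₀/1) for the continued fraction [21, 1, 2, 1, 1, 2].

Using pₖ = aₖpₖ₋₁ + pₖ₋₂, qₖ = aₖqₖ₋₁ + qₖ₋₂ (with p₋₁=1, p₋₂=0, q₋₁=0, q₋₂=1):
  k=0: a=21, p=21, q=1
  k=1: a=1, p=22, q=1
  k=2: a=2, p=65, q=3
  k=3: a=1, p=87, q=4

87/4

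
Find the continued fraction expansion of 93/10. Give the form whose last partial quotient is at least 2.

93 = 9*10 + 3
10 = 3*3 + 1
3 = 3*1 + 0  (stop)
So 93/10 = [9; 3, 3].

[9; 3, 3]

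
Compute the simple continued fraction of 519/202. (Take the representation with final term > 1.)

519 = 2·202 + 115
202 = 1·115 + 87
115 = 1·87 + 28
87 = 3·28 + 3
28 = 9·3 + 1
3 = 3·1 + 0  (stop)
So 519/202 = [2; 1, 1, 3, 9, 3].

[2; 1, 1, 3, 9, 3]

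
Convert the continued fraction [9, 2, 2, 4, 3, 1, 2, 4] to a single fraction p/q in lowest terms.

10547/1121

Using pₖ = aₖpₖ₋₁ + pₖ₋₂ and qₖ = aₖqₖ₋₁ + qₖ₋₂:
  k=0: a=9, p=9, q=1
  k=1: a=2, p=19, q=2
  k=2: a=2, p=47, q=5
  k=3: a=4, p=207, q=22
  k=4: a=3, p=668, q=71
  k=5: a=1, p=875, q=93
  k=6: a=2, p=2418, q=257
  k=7: a=4, p=10547, q=1121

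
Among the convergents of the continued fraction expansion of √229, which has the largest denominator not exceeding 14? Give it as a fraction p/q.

√229 = [15; 7, 1, 1, 7, 30, …] (period length 5).
Convergents:
  p_0/q_0 = 15/1
  p_1/q_1 = 106/7
  p_2/q_2 = 121/8
  p_3/q_3 = 227/15
q_2 = 8 ≤ 14 < 15 = q_3, so the answer is 121/8.

121/8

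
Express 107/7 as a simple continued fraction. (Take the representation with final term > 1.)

107 = 15×7 + 2
7 = 3×2 + 1
2 = 2×1 + 0  (stop)
So 107/7 = [15; 3, 2].

[15; 3, 2]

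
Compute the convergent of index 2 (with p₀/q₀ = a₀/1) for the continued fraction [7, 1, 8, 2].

Using pₖ = aₖpₖ₋₁ + pₖ₋₂, qₖ = aₖqₖ₋₁ + qₖ₋₂ (with p₋₁=1, p₋₂=0, q₋₁=0, q₋₂=1):
  k=0: a=7, p=7, q=1
  k=1: a=1, p=8, q=1
  k=2: a=8, p=71, q=9

71/9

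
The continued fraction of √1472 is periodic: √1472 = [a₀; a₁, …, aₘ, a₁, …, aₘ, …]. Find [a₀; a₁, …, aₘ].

[38; 2, 1, 2, 1, 2, 76]

a₀ = ⌊√1472⌋ = 38.
With m₀=0, d₀=1 and mₖ₊₁ = dₖaₖ − mₖ, dₖ₊₁ = (n − mₖ₊₁²)/dₖ, aₖ₊₁ = ⌊(a₀+mₖ₊₁)/dₖ₊₁⌋:
  k=1: m=38, d=28, a=2
  k=2: m=18, d=41, a=1
  k=3: m=23, d=23, a=2
  k=4: m=23, d=41, a=1
  k=5: m=18, d=28, a=2
  k=6: m=38, d=1, a=76
d=1 and a=2a₀=76 at k=6, so the next step gives (m, d) = (38, 28) again — its k=1 value — and the period has length 6.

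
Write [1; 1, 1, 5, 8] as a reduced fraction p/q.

139/90

Using pₖ = aₖpₖ₋₁ + pₖ₋₂ and qₖ = aₖqₖ₋₁ + qₖ₋₂:
  k=0: a=1, p=1, q=1
  k=1: a=1, p=2, q=1
  k=2: a=1, p=3, q=2
  k=3: a=5, p=17, q=11
  k=4: a=8, p=139, q=90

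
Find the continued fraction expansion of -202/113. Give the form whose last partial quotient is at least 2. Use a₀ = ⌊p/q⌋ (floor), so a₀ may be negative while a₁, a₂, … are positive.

[-2; 4, 1, 2, 2, 3]

-202 = -2×113 + 24
113 = 4×24 + 17
24 = 1×17 + 7
17 = 2×7 + 3
7 = 2×3 + 1
3 = 3×1 + 0  (stop)
So -202/113 = [-2; 4, 1, 2, 2, 3].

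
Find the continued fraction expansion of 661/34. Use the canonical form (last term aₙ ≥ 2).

[19; 2, 3, 1, 3]

661 = 19*34 + 15
34 = 2*15 + 4
15 = 3*4 + 3
4 = 1*3 + 1
3 = 3*1 + 0  (stop)
So 661/34 = [19; 2, 3, 1, 3].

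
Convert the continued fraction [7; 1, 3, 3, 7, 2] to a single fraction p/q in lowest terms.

Fold from the inside: start with 2/1.
  7 + 1/2 = 15/2
  3 + 2/15 = 47/15
  3 + 15/47 = 156/47
  1 + 47/156 = 203/156
  7 + 156/203 = 1577/203

1577/203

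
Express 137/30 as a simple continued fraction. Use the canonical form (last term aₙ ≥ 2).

137 = 4·30 + 17
30 = 1·17 + 13
17 = 1·13 + 4
13 = 3·4 + 1
4 = 4·1 + 0  (stop)
So 137/30 = [4; 1, 1, 3, 4].

[4; 1, 1, 3, 4]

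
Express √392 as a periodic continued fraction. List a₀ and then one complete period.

a₀ = ⌊√392⌋ = 19.
With m₀=0, d₀=1 and mₖ₊₁ = dₖaₖ − mₖ, dₖ₊₁ = (n − mₖ₊₁²)/dₖ, aₖ₊₁ = ⌊(a₀+mₖ₊₁)/dₖ₊₁⌋:
  k=1: m=19, d=31, a=1
  k=2: m=12, d=8, a=3
  k=3: m=12, d=31, a=1
  k=4: m=19, d=1, a=38
d=1 and a=2a₀=38 at k=4, so the next step gives (m, d) = (19, 31) again — its k=1 value — and the period has length 4.

[19; 1, 3, 1, 38]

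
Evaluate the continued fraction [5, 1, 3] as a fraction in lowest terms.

23/4

Using pₖ = aₖpₖ₋₁ + pₖ₋₂ and qₖ = aₖqₖ₋₁ + qₖ₋₂:
  k=0: a=5, p=5, q=1
  k=1: a=1, p=6, q=1
  k=2: a=3, p=23, q=4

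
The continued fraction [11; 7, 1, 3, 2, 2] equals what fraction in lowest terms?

Fold from the inside: start with 2/1.
  2 + 1/2 = 5/2
  3 + 2/5 = 17/5
  1 + 5/17 = 22/17
  7 + 17/22 = 171/22
  11 + 22/171 = 1903/171

1903/171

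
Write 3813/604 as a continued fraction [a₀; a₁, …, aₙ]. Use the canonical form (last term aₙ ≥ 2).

[6; 3, 5, 9, 4]

3813 = 6×604 + 189
604 = 3×189 + 37
189 = 5×37 + 4
37 = 9×4 + 1
4 = 4×1 + 0  (stop)
So 3813/604 = [6; 3, 5, 9, 4].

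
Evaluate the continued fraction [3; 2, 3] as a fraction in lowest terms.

24/7

Fold from the inside: start with 3/1.
  2 + 1/3 = 7/3
  3 + 3/7 = 24/7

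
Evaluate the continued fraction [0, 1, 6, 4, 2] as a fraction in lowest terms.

56/65

Fold from the inside: start with 2/1.
  4 + 1/2 = 9/2
  6 + 2/9 = 56/9
  1 + 9/56 = 65/56
  0 + 56/65 = 56/65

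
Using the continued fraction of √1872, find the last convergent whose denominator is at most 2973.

√1872 = [43; 3, 1, 3, 86, …] (period length 4).
Convergents:
  p_0/q_0 = 43/1
  p_1/q_1 = 130/3
  p_2/q_2 = 173/4
  p_3/q_3 = 649/15
  p_4/q_4 = 55987/1294
  p_5/q_5 = 168610/3897
q_4 = 1294 ≤ 2973 < 3897 = q_5, so the answer is 55987/1294.

55987/1294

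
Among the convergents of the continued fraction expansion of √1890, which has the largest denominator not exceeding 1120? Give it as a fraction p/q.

√1890 = [43; 2, 9, 6, 9, 2, 86, …] (period length 6).
Convergents:
  p_0/q_0 = 43/1
  p_1/q_1 = 87/2
  p_2/q_2 = 826/19
  p_3/q_3 = 5043/116
  p_4/q_4 = 46213/1063
  p_5/q_5 = 97469/2242
q_4 = 1063 ≤ 1120 < 2242 = q_5, so the answer is 46213/1063.

46213/1063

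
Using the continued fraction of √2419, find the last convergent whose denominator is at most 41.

541/11

√2419 = [49; 5, 2, 5, 98, …] (period length 4).
Convergents:
  p_0/q_0 = 49/1
  p_1/q_1 = 246/5
  p_2/q_2 = 541/11
  p_3/q_3 = 2951/60
q_2 = 11 ≤ 41 < 60 = q_3, so the answer is 541/11.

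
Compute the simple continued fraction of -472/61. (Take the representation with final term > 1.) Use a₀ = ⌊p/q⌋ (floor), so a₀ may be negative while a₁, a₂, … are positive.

[-8; 3, 1, 4, 3]

-472 = -8×61 + 16
61 = 3×16 + 13
16 = 1×13 + 3
13 = 4×3 + 1
3 = 3×1 + 0  (stop)
So -472/61 = [-8; 3, 1, 4, 3].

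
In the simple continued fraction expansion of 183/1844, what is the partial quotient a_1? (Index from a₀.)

10

183 = 0·1844 + 183   →  a_0 = 0
1844 = 10·183 + 14   →  a_1 = 10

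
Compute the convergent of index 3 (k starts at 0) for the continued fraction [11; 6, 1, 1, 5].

145/13

Using pₖ = aₖpₖ₋₁ + pₖ₋₂, qₖ = aₖqₖ₋₁ + qₖ₋₂ (with p₋₁=1, p₋₂=0, q₋₁=0, q₋₂=1):
  k=0: a=11, p=11, q=1
  k=1: a=6, p=67, q=6
  k=2: a=1, p=78, q=7
  k=3: a=1, p=145, q=13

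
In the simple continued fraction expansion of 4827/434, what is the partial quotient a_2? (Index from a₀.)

5

4827 = 11·434 + 53   →  a_0 = 11
434 = 8·53 + 10   →  a_1 = 8
53 = 5·10 + 3   →  a_2 = 5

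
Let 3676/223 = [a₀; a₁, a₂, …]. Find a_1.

3676 = 16·223 + 108   →  a_0 = 16
223 = 2·108 + 7   →  a_1 = 2

2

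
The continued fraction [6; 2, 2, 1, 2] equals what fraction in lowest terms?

Fold from the inside: start with 2/1.
  1 + 1/2 = 3/2
  2 + 2/3 = 8/3
  2 + 3/8 = 19/8
  6 + 8/19 = 122/19

122/19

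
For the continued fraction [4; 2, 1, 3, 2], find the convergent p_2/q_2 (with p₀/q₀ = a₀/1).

Using pₖ = aₖpₖ₋₁ + pₖ₋₂, qₖ = aₖqₖ₋₁ + qₖ₋₂ (with p₋₁=1, p₋₂=0, q₋₁=0, q₋₂=1):
  k=0: a=4, p=4, q=1
  k=1: a=2, p=9, q=2
  k=2: a=1, p=13, q=3

13/3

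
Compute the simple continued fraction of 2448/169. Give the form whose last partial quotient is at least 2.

[14; 2, 16, 2, 2]

2448 = 14×169 + 82
169 = 2×82 + 5
82 = 16×5 + 2
5 = 2×2 + 1
2 = 2×1 + 0  (stop)
So 2448/169 = [14; 2, 16, 2, 2].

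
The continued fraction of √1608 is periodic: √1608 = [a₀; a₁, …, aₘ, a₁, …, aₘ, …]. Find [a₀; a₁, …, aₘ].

a₀ = ⌊√1608⌋ = 40.
With m₀=0, d₀=1 and mₖ₊₁ = dₖaₖ − mₖ, dₖ₊₁ = (n − mₖ₊₁²)/dₖ, aₖ₊₁ = ⌊(a₀+mₖ₊₁)/dₖ₊₁⌋:
  k=1: m=40, d=8, a=10
  k=2: m=40, d=1, a=80
d=1 and a=2a₀=80 at k=2, so the next step gives (m, d) = (40, 8) again — its k=1 value — and the period has length 2.

[40; 10, 80]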